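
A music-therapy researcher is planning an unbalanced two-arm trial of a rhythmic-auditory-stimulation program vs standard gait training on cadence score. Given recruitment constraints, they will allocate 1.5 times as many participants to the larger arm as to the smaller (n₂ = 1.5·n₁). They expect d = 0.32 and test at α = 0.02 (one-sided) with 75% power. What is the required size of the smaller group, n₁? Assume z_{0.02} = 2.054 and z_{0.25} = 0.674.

n₁ = 122

With allocation ratio k = n₂/n₁ = 1.5, Var(x̄₁−x̄₂) = σ²(1/n₁ + 1/(k·n₁)) = σ²·(k+1)/(k·n₁).
So n₁ = (1 + 1/k)·((z_{α} + z_β)/d)² = 1.667 × (2.728/0.32)².
n₁ = 1.667 × 72.68 = 121.1.
Round up: n₁ = 122, giving n₂ = 1.5 × 122 = 183.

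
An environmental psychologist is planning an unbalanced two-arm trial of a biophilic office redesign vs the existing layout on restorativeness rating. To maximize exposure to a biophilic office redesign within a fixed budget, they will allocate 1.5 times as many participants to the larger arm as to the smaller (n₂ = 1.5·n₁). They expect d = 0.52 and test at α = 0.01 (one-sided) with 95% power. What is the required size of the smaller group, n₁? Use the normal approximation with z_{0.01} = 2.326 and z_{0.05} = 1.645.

With allocation ratio k = n₂/n₁ = 1.5, Var(x̄₁−x̄₂) = σ²(1/n₁ + 1/(k·n₁)) = σ²·(k+1)/(k·n₁).
So n₁ = (1 + 1/k)·((z_{α} + z_β)/d)² = 1.667 × (3.971/0.52)².
n₁ = 1.667 × 58.32 = 97.2.
Round up: n₁ = 98, giving n₂ = 1.5 × 98 = 147.

n₁ = 98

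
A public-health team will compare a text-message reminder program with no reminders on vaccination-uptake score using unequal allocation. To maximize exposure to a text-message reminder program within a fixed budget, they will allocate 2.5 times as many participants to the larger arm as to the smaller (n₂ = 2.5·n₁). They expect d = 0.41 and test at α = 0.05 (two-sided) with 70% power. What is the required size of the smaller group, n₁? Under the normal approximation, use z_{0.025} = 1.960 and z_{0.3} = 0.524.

n₁ = 52

With allocation ratio k = n₂/n₁ = 2.5, Var(x̄₁−x̄₂) = σ²(1/n₁ + 1/(k·n₁)) = σ²·(k+1)/(k·n₁).
So n₁ = (1 + 1/k)·((z_{α/2} + z_β)/d)² = 1.400 × (2.484/0.41)².
n₁ = 1.400 × 36.71 = 51.4.
Round up: n₁ = 52, giving n₂ = 2.5 × 52 = 130.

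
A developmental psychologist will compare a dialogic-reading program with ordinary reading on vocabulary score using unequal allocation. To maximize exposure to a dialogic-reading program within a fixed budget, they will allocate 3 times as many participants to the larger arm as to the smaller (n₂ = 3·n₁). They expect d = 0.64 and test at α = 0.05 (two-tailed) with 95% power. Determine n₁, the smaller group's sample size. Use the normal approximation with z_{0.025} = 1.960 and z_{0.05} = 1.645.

n₁ = 43

With allocation ratio k = n₂/n₁ = 3, Var(x̄₁−x̄₂) = σ²(1/n₁ + 1/(k·n₁)) = σ²·(k+1)/(k·n₁).
So n₁ = (1 + 1/k)·((z_{α/2} + z_β)/d)² = 1.333 × (3.605/0.64)².
n₁ = 1.333 × 31.73 = 42.3.
Round up: n₁ = 43, giving n₂ = 3 × 43 = 129.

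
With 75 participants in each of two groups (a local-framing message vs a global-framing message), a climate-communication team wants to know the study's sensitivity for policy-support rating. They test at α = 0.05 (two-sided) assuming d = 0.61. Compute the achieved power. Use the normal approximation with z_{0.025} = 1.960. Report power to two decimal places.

For two equal groups, power = Φ(d·√(n/2) − z_{α/2}).
d·√(n/2) = 0.61 × √(75/2) = 0.61 × 6.124 = 3.735.
z_β = 3.735 − 1.960 = 1.775.
Power = Φ(1.775) = 0.962.

power ≈ 0.96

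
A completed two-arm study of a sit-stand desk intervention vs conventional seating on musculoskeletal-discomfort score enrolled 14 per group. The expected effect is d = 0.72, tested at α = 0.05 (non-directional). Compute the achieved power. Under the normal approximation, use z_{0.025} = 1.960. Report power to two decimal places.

power ≈ 0.48

For two equal groups, power = Φ(d·√(n/2) − z_{α/2}).
d·√(n/2) = 0.72 × √(14/2) = 0.72 × 2.646 = 1.905.
z_β = 1.905 − 1.960 = -0.055.
Power = Φ(-0.055) = 0.478.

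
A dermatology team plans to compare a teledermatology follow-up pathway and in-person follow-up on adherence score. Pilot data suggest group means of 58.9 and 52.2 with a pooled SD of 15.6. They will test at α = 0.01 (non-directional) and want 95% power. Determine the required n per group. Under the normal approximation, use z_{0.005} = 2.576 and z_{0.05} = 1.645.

n = 194 per group

Cohen's d = |M₁ − M₂| / SD_pooled = |58.9 − 52.2| / 15.6 = 6.7 / 15.6 = 0.429.
For two independent groups with equal n: n = 2·((z_{α/2} + z_β) / d)².
z_{α/2} + z_β = 2.576 + 1.645 = 4.221.
n = 2 × (4.221 / 0.429)² = 2 × 9.839² = 2 × 96.81 = 193.6.
Round up to the next whole participant.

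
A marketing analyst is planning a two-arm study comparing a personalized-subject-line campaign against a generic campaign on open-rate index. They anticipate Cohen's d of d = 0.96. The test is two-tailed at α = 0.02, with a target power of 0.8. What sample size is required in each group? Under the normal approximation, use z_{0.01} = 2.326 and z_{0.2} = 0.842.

For two independent groups with equal n: n = 2·((z_{α/2} + z_β) / d)².
z_{α/2} + z_β = 2.326 + 0.842 = 3.168.
n = 2 × (3.168 / 0.96)² = 2 × 3.300² = 2 × 10.89 = 21.8.
Round up to the next whole participant.

n = 22 per group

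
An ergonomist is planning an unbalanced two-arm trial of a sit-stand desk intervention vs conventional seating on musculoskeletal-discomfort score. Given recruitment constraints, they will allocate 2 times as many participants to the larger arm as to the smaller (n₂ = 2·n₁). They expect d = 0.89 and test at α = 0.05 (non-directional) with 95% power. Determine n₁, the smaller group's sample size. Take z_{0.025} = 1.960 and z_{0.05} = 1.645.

With allocation ratio k = n₂/n₁ = 2, Var(x̄₁−x̄₂) = σ²(1/n₁ + 1/(k·n₁)) = σ²·(k+1)/(k·n₁).
So n₁ = (1 + 1/k)·((z_{α/2} + z_β)/d)² = 1.500 × (3.605/0.89)².
n₁ = 1.500 × 16.41 = 24.6.
Round up: n₁ = 25, giving n₂ = 2 × 25 = 50.

n₁ = 25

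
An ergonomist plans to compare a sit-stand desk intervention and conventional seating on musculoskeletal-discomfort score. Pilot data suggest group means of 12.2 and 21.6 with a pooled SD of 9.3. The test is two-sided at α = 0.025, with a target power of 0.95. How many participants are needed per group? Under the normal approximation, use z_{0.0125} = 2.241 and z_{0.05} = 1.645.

n = 30 per group

Cohen's d = |M₁ − M₂| / SD_pooled = |12.2 − 21.6| / 9.3 = 9.4 / 9.3 = 1.011.
For two independent groups with equal n: n = 2·((z_{α/2} + z_β) / d)².
z_{α/2} + z_β = 2.241 + 1.645 = 3.886.
n = 2 × (3.886 / 1.011)² = 2 × 3.844² = 2 × 14.77 = 29.5.
Round up to the next whole participant.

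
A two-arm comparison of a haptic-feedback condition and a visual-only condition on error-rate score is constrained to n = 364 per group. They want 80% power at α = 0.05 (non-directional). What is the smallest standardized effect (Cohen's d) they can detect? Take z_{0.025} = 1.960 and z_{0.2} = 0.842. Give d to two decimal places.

For two independent groups of n = 364 each: d_min = (z_{α/2} + z_β)·√(2/n).
z-sum = 1.960 + 0.842 = 2.802.
d_min = 2.802 × √(2/364) = 2.802 × 0.0741 = 0.208.

d_min ≈ 0.21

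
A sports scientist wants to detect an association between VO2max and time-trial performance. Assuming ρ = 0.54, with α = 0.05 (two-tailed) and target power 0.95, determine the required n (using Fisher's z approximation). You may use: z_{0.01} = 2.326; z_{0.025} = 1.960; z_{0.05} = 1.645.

n = 39

Fisher's z: C = ½·ln((1+r)/(1−r)) = ½·ln(3.3478) = 0.6042.
n = ((z_{α/2} + z_β)/C)² + 3.
(1.960 + 1.645) / 0.6042 = 3.605 / 0.6042 = 5.967.
n = 5.967² + 3 = 35.60 + 3 = 38.6.
Round up.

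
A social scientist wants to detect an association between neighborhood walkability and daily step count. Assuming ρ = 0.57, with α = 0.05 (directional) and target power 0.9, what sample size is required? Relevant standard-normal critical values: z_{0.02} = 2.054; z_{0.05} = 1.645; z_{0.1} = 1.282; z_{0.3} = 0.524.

n = 24

Fisher's z: C = ½·ln((1+r)/(1−r)) = ½·ln(3.6512) = 0.6475.
n = ((z_{α} + z_β)/C)² + 3.
(1.645 + 1.282) / 0.6475 = 2.927 / 0.6475 = 4.520.
n = 4.520² + 3 = 20.43 + 3 = 23.4.
Round up.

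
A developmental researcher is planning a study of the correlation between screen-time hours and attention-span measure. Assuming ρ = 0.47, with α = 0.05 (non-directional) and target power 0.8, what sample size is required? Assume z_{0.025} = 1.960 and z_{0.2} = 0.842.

Fisher's z: C = ½·ln((1+r)/(1−r)) = ½·ln(2.7736) = 0.5101.
n = ((z_{α/2} + z_β)/C)² + 3.
(1.960 + 0.842) / 0.5101 = 2.802 / 0.5101 = 5.493.
n = 5.493² + 3 = 30.17 + 3 = 33.2.
Round up.

n = 34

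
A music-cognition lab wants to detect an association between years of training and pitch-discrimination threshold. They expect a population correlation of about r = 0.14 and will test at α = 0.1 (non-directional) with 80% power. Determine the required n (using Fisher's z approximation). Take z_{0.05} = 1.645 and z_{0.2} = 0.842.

n = 315

Fisher's z: C = ½·ln((1+r)/(1−r)) = ½·ln(1.3256) = 0.1409.
n = ((z_{α/2} + z_β)/C)² + 3.
(1.645 + 0.842) / 0.1409 = 2.487 / 0.1409 = 17.651.
n = 17.651² + 3 = 311.55 + 3 = 314.6.
Round up.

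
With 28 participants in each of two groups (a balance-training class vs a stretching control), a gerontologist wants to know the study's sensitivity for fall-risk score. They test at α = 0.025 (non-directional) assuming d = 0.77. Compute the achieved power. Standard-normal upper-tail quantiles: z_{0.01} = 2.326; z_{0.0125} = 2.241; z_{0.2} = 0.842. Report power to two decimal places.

For two equal groups, power = Φ(d·√(n/2) − z_{α/2}).
d·√(n/2) = 0.77 × √(28/2) = 0.77 × 3.742 = 2.881.
z_β = 2.881 − 2.241 = 0.640.
Power = Φ(0.640) = 0.739.

power ≈ 0.74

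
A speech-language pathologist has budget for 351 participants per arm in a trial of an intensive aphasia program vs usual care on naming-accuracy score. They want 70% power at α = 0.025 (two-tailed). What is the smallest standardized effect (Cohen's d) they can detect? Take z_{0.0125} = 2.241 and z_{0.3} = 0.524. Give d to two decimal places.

d_min ≈ 0.21

For two independent groups of n = 351 each: d_min = (z_{α/2} + z_β)·√(2/n).
z-sum = 2.241 + 0.524 = 2.765.
d_min = 2.765 × √(2/351) = 2.765 × 0.0755 = 0.209.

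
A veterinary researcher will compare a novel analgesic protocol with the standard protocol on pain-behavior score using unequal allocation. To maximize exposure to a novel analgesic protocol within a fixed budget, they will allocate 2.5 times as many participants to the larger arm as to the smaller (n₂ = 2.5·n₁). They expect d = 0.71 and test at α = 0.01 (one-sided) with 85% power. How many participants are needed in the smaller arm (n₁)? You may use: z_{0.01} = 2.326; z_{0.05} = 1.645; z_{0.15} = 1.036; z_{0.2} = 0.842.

n₁ = 32

With allocation ratio k = n₂/n₁ = 2.5, Var(x̄₁−x̄₂) = σ²(1/n₁ + 1/(k·n₁)) = σ²·(k+1)/(k·n₁).
So n₁ = (1 + 1/k)·((z_{α} + z_β)/d)² = 1.400 × (3.362/0.71)².
n₁ = 1.400 × 22.42 = 31.4.
Round up: n₁ = 32, giving n₂ = 2.5 × 32 = 80.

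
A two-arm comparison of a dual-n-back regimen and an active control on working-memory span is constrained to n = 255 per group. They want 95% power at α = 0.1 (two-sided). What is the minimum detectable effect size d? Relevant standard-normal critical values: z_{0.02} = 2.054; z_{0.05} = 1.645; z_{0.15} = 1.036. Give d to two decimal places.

For two independent groups of n = 255 each: d_min = (z_{α/2} + z_β)·√(2/n).
z-sum = 1.645 + 1.645 = 3.290.
d_min = 3.290 × √(2/255) = 3.290 × 0.0886 = 0.291.

d_min ≈ 0.29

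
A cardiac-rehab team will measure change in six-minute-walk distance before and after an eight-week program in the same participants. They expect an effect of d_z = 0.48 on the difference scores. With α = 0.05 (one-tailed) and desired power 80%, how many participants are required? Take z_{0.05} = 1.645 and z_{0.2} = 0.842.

For a paired (one-sample on differences) test: n = ((z_{α} + z_β) / d)².
z_{α} + z_β = 1.645 + 0.842 = 2.487.
n = (2.487 / 0.48)² = 5.181² = 26.85.
Round up.

n = 27 pairs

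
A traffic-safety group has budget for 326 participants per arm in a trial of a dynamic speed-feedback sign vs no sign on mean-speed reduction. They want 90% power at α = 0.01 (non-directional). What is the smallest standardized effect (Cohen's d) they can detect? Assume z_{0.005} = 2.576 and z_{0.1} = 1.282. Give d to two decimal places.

For two independent groups of n = 326 each: d_min = (z_{α/2} + z_β)·√(2/n).
z-sum = 2.576 + 1.282 = 3.858.
d_min = 3.858 × √(2/326) = 3.858 × 0.0783 = 0.302.

d_min ≈ 0.30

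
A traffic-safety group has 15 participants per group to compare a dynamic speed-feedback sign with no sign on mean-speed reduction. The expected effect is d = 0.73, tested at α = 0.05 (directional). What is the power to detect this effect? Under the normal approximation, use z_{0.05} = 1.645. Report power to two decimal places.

For two equal groups, power = Φ(d·√(n/2) − z_{α}).
d·√(n/2) = 0.73 × √(15/2) = 0.73 × 2.739 = 1.999.
z_β = 1.999 − 1.645 = 0.354.
Power = Φ(0.354) = 0.638.

power ≈ 0.64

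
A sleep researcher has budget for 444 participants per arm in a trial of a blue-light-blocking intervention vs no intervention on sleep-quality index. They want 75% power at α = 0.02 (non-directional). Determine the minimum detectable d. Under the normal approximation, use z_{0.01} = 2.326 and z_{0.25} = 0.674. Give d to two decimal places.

d_min ≈ 0.20

For two independent groups of n = 444 each: d_min = (z_{α/2} + z_β)·√(2/n).
z-sum = 2.326 + 0.674 = 3.000.
d_min = 3.000 × √(2/444) = 3.000 × 0.0671 = 0.201.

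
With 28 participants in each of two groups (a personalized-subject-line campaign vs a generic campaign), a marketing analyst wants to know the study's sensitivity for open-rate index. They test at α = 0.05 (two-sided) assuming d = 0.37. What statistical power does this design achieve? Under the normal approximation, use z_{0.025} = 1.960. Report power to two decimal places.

For two equal groups, power = Φ(d·√(n/2) − z_{α/2}).
d·√(n/2) = 0.37 × √(28/2) = 0.37 × 3.742 = 1.384.
z_β = 1.384 − 1.960 = -0.576.
Power = Φ(-0.576) = 0.282.

power ≈ 0.28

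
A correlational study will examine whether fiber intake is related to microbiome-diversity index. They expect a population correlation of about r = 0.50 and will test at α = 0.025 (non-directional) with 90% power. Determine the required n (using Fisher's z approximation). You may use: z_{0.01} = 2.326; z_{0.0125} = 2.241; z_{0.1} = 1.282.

n = 45

Fisher's z: C = ½·ln((1+r)/(1−r)) = ½·ln(3.0000) = 0.5493.
n = ((z_{α/2} + z_β)/C)² + 3.
(2.241 + 1.282) / 0.5493 = 3.523 / 0.5493 = 6.414.
n = 6.414² + 3 = 41.13 + 3 = 44.1.
Round up.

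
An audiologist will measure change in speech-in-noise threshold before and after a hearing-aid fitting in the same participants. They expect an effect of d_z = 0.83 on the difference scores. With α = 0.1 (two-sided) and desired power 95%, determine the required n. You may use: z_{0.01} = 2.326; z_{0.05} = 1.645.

For a paired (one-sample on differences) test: n = ((z_{α/2} + z_β) / d)².
z_{α/2} + z_β = 1.645 + 1.645 = 3.290.
n = (3.290 / 0.83)² = 3.964² = 15.71.
Round up.

n = 16 pairs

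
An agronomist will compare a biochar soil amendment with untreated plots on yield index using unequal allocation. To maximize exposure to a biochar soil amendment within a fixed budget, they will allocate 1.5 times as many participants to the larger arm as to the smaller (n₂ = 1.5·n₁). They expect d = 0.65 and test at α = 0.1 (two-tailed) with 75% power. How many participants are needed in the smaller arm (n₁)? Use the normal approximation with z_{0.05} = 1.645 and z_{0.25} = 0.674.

n₁ = 22

With allocation ratio k = n₂/n₁ = 1.5, Var(x̄₁−x̄₂) = σ²(1/n₁ + 1/(k·n₁)) = σ²·(k+1)/(k·n₁).
So n₁ = (1 + 1/k)·((z_{α/2} + z_β)/d)² = 1.667 × (2.319/0.65)².
n₁ = 1.667 × 12.73 = 21.2.
Round up: n₁ = 22, giving n₂ = 1.5 × 22 = 33.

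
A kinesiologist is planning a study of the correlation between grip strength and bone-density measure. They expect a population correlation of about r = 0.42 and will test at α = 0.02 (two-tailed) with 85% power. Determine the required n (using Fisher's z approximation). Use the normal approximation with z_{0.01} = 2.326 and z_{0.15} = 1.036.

Fisher's z: C = ½·ln((1+r)/(1−r)) = ½·ln(2.4483) = 0.4477.
n = ((z_{α/2} + z_β)/C)² + 3.
(2.326 + 1.036) / 0.4477 = 3.362 / 0.4477 = 7.509.
n = 7.509² + 3 = 56.39 + 3 = 59.4.
Round up.

n = 60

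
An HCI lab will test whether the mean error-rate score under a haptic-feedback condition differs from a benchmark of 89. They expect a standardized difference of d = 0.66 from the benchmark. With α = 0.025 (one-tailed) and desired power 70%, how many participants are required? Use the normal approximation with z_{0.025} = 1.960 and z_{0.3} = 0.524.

For a one-sample test: n = ((z_{α} + z_β) / d)².
z_{α} + z_β = 1.960 + 0.524 = 2.484.
n = (2.484 / 0.66)² = 3.764² = 14.16.
Round up.

n = 15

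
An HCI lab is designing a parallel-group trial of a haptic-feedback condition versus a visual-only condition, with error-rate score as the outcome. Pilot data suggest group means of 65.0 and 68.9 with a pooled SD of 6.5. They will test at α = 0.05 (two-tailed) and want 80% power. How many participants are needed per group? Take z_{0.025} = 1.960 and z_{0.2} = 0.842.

Cohen's d = |M₁ − M₂| / SD_pooled = |65.0 − 68.9| / 6.5 = 3.9 / 6.5 = 0.600.
For two independent groups with equal n: n = 2·((z_{α/2} + z_β) / d)².
z_{α/2} + z_β = 1.960 + 0.842 = 2.802.
n = 2 × (2.802 / 0.600)² = 2 × 4.670² = 2 × 21.81 = 43.6.
Round up to the next whole participant.

n = 44 per group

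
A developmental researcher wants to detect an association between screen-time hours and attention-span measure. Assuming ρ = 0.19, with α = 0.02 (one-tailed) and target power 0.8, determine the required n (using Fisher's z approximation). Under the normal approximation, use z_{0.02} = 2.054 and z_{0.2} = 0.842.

n = 230

Fisher's z: C = ½·ln((1+r)/(1−r)) = ½·ln(1.4691) = 0.1923.
n = ((z_{α} + z_β)/C)² + 3.
(2.054 + 0.842) / 0.1923 = 2.896 / 0.1923 = 15.060.
n = 15.060² + 3 = 226.80 + 3 = 229.8.
Round up.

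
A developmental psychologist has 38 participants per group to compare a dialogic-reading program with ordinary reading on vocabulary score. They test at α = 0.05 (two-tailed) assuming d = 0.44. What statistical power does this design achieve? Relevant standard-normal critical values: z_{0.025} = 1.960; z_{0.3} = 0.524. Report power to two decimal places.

For two equal groups, power = Φ(d·√(n/2) − z_{α/2}).
d·√(n/2) = 0.44 × √(38/2) = 0.44 × 4.359 = 1.918.
z_β = 1.918 − 1.960 = -0.042.
Power = Φ(-0.042) = 0.483.

power ≈ 0.48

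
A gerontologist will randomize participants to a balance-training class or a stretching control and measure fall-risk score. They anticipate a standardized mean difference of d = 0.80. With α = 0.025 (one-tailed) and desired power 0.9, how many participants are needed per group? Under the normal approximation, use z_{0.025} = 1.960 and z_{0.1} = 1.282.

n = 33 per group

For two independent groups with equal n: n = 2·((z_{α} + z_β) / d)².
z_{α} + z_β = 1.960 + 1.282 = 3.242.
n = 2 × (3.242 / 0.80)² = 2 × 4.052² = 2 × 16.42 = 32.8.
Round up to the next whole participant.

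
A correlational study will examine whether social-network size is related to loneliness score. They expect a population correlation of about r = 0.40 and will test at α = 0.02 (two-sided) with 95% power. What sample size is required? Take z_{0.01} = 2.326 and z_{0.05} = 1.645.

Fisher's z: C = ½·ln((1+r)/(1−r)) = ½·ln(2.3333) = 0.4236.
n = ((z_{α/2} + z_β)/C)² + 3.
(2.326 + 1.645) / 0.4236 = 3.971 / 0.4236 = 9.374.
n = 9.374² + 3 = 87.88 + 3 = 90.9.
Round up.

n = 91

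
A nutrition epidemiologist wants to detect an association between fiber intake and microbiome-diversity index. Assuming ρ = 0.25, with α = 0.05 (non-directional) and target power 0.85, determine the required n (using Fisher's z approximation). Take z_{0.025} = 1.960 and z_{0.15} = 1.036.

Fisher's z: C = ½·ln((1+r)/(1−r)) = ½·ln(1.6667) = 0.2554.
n = ((z_{α/2} + z_β)/C)² + 3.
(1.960 + 1.036) / 0.2554 = 2.996 / 0.2554 = 11.731.
n = 11.731² + 3 = 137.61 + 3 = 140.6.
Round up.

n = 141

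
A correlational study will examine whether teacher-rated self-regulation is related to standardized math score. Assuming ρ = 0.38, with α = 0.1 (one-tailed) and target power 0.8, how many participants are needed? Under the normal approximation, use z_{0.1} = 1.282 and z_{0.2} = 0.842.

n = 32

Fisher's z: C = ½·ln((1+r)/(1−r)) = ½·ln(2.2258) = 0.4001.
n = ((z_{α} + z_β)/C)² + 3.
(1.282 + 0.842) / 0.4001 = 2.124 / 0.4001 = 5.309.
n = 5.309² + 3 = 28.18 + 3 = 31.2.
Round up.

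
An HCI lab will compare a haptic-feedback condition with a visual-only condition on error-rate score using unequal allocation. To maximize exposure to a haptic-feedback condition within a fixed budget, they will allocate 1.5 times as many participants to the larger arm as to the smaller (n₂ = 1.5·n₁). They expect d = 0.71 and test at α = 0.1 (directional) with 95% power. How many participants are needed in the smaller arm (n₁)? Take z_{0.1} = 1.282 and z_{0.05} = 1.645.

With allocation ratio k = n₂/n₁ = 1.5, Var(x̄₁−x̄₂) = σ²(1/n₁ + 1/(k·n₁)) = σ²·(k+1)/(k·n₁).
So n₁ = (1 + 1/k)·((z_{α} + z_β)/d)² = 1.667 × (2.927/0.71)².
n₁ = 1.667 × 17.00 = 28.3.
Round up: n₁ = 29, giving n₂ = ⌈1.5 × 29⌉ = ⌈43.5⌉ = 44.

n₁ = 29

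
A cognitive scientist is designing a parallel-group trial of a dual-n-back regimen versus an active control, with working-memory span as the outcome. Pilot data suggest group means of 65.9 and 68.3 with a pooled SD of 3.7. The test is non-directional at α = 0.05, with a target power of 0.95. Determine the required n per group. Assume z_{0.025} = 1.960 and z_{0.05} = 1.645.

n = 62 per group

Cohen's d = |M₁ − M₂| / SD_pooled = |65.9 − 68.3| / 3.7 = 2.4 / 3.7 = 0.649.
For two independent groups with equal n: n = 2·((z_{α/2} + z_β) / d)².
z_{α/2} + z_β = 1.960 + 1.645 = 3.605.
n = 2 × (3.605 / 0.649)² = 2 × 5.555² = 2 × 30.85 = 61.7.
Round up to the next whole participant.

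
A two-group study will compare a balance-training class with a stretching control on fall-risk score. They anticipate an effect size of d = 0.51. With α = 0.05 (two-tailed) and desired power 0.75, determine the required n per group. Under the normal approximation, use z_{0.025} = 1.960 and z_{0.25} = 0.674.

For two independent groups with equal n: n = 2·((z_{α/2} + z_β) / d)².
z_{α/2} + z_β = 1.960 + 0.674 = 2.634.
n = 2 × (2.634 / 0.51)² = 2 × 5.165² = 2 × 26.67 = 53.3.
Round up to the next whole participant.

n = 54 per group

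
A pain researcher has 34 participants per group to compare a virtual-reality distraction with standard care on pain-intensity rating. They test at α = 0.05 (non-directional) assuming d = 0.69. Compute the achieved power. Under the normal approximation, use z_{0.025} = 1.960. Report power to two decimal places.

For two equal groups, power = Φ(d·√(n/2) − z_{α/2}).
d·√(n/2) = 0.69 × √(34/2) = 0.69 × 4.123 = 2.845.
z_β = 2.845 − 1.960 = 0.885.
Power = Φ(0.885) = 0.812.

power ≈ 0.81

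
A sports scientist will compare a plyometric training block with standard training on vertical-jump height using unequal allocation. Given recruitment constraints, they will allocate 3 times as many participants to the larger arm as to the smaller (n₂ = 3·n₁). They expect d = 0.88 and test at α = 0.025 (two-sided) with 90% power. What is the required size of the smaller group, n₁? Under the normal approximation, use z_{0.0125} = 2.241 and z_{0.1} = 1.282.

n₁ = 22

With allocation ratio k = n₂/n₁ = 3, Var(x̄₁−x̄₂) = σ²(1/n₁ + 1/(k·n₁)) = σ²·(k+1)/(k·n₁).
So n₁ = (1 + 1/k)·((z_{α/2} + z_β)/d)² = 1.333 × (3.523/0.88)².
n₁ = 1.333 × 16.03 = 21.4.
Round up: n₁ = 22, giving n₂ = 3 × 22 = 66.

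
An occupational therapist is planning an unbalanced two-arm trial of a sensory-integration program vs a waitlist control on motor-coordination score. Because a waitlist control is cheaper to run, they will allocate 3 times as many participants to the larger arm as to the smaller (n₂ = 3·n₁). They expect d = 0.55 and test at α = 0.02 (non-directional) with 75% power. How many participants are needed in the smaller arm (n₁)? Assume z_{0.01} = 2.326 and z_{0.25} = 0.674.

With allocation ratio k = n₂/n₁ = 3, Var(x̄₁−x̄₂) = σ²(1/n₁ + 1/(k·n₁)) = σ²·(k+1)/(k·n₁).
So n₁ = (1 + 1/k)·((z_{α/2} + z_β)/d)² = 1.333 × (3.000/0.55)².
n₁ = 1.333 × 29.75 = 39.7.
Round up: n₁ = 40, giving n₂ = 3 × 40 = 120.

n₁ = 40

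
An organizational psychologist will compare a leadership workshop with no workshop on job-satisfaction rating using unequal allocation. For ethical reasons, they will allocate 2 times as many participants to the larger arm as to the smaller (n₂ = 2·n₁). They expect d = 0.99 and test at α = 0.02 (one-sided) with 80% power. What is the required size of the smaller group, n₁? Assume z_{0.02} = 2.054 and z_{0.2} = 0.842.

n₁ = 13

With allocation ratio k = n₂/n₁ = 2, Var(x̄₁−x̄₂) = σ²(1/n₁ + 1/(k·n₁)) = σ²·(k+1)/(k·n₁).
So n₁ = (1 + 1/k)·((z_{α} + z_β)/d)² = 1.500 × (2.896/0.99)².
n₁ = 1.500 × 8.56 = 12.8.
Round up: n₁ = 13, giving n₂ = 2 × 13 = 26.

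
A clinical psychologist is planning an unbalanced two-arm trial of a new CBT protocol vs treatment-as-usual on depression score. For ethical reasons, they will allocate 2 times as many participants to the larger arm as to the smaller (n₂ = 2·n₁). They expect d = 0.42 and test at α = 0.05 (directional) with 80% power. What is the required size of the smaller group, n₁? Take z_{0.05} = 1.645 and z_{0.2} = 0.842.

n₁ = 53

With allocation ratio k = n₂/n₁ = 2, Var(x̄₁−x̄₂) = σ²(1/n₁ + 1/(k·n₁)) = σ²·(k+1)/(k·n₁).
So n₁ = (1 + 1/k)·((z_{α} + z_β)/d)² = 1.500 × (2.487/0.42)².
n₁ = 1.500 × 35.06 = 52.6.
Round up: n₁ = 53, giving n₂ = 2 × 53 = 106.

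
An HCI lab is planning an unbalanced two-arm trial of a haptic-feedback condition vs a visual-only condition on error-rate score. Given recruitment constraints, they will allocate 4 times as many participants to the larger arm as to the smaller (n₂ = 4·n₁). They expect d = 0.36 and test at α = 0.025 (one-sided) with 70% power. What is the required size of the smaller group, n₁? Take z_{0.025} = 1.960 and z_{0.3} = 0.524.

n₁ = 60

With allocation ratio k = n₂/n₁ = 4, Var(x̄₁−x̄₂) = σ²(1/n₁ + 1/(k·n₁)) = σ²·(k+1)/(k·n₁).
So n₁ = (1 + 1/k)·((z_{α} + z_β)/d)² = 1.250 × (2.484/0.36)².
n₁ = 1.250 × 47.61 = 59.5.
Round up: n₁ = 60, giving n₂ = 4 × 60 = 240.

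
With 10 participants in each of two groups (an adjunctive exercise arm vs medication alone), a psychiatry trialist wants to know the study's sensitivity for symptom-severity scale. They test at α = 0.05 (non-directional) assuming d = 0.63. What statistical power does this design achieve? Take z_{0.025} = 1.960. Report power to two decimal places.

power ≈ 0.29

For two equal groups, power = Φ(d·√(n/2) − z_{α/2}).
d·√(n/2) = 0.63 × √(10/2) = 0.63 × 2.236 = 1.409.
z_β = 1.409 − 1.960 = -0.551.
Power = Φ(-0.551) = 0.291.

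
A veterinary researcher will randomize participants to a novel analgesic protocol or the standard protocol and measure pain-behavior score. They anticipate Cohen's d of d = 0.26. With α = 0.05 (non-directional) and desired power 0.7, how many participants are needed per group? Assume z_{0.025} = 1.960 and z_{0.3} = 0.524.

For two independent groups with equal n: n = 2·((z_{α/2} + z_β) / d)².
z_{α/2} + z_β = 1.960 + 0.524 = 2.484.
n = 2 × (2.484 / 0.26)² = 2 × 9.554² = 2 × 91.28 = 182.6.
Round up to the next whole participant.

n = 183 per group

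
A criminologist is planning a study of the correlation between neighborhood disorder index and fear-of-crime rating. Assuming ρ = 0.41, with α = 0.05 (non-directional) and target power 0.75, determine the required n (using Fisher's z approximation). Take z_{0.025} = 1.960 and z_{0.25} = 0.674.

n = 40

Fisher's z: C = ½·ln((1+r)/(1−r)) = ½·ln(2.3898) = 0.4356.
n = ((z_{α/2} + z_β)/C)² + 3.
(1.960 + 0.674) / 0.4356 = 2.634 / 0.4356 = 6.047.
n = 6.047² + 3 = 36.56 + 3 = 39.6.
Round up.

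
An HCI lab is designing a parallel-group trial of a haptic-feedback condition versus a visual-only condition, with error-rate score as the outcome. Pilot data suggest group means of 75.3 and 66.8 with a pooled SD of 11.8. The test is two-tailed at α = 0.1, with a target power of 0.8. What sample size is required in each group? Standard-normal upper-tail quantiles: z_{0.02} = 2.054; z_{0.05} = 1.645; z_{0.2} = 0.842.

Cohen's d = |M₁ − M₂| / SD_pooled = |75.3 − 66.8| / 11.8 = 8.5 / 11.8 = 0.720.
For two independent groups with equal n: n = 2·((z_{α/2} + z_β) / d)².
z_{α/2} + z_β = 1.645 + 0.842 = 2.487.
n = 2 × (2.487 / 0.720)² = 2 × 3.454² = 2 × 11.93 = 23.9.
Round up to the next whole participant.

n = 24 per group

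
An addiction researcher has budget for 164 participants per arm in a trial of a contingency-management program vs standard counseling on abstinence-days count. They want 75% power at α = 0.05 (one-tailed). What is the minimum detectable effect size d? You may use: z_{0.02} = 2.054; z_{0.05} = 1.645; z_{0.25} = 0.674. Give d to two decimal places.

For two independent groups of n = 164 each: d_min = (z_{α} + z_β)·√(2/n).
z-sum = 1.645 + 0.674 = 2.319.
d_min = 2.319 × √(2/164) = 2.319 × 0.1104 = 0.256.

d_min ≈ 0.26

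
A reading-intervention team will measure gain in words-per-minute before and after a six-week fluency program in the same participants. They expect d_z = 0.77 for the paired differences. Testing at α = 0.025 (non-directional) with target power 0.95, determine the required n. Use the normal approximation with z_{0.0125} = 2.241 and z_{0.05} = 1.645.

n = 26 pairs

For a paired (one-sample on differences) test: n = ((z_{α/2} + z_β) / d)².
z_{α/2} + z_β = 2.241 + 1.645 = 3.886.
n = (3.886 / 0.77)² = 5.047² = 25.47.
Round up.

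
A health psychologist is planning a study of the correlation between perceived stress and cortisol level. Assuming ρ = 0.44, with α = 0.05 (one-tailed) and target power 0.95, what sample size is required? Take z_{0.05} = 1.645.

n = 52

Fisher's z: C = ½·ln((1+r)/(1−r)) = ½·ln(2.5714) = 0.4722.
n = ((z_{α} + z_β)/C)² + 3.
(1.645 + 1.645) / 0.4722 = 3.290 / 0.4722 = 6.967.
n = 6.967² + 3 = 48.54 + 3 = 51.5.
Round up.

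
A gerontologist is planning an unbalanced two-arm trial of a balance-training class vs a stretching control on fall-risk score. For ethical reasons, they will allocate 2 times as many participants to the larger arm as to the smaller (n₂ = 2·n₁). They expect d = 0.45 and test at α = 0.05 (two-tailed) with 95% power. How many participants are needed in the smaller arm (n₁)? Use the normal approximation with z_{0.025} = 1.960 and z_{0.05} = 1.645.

With allocation ratio k = n₂/n₁ = 2, Var(x̄₁−x̄₂) = σ²(1/n₁ + 1/(k·n₁)) = σ²·(k+1)/(k·n₁).
So n₁ = (1 + 1/k)·((z_{α/2} + z_β)/d)² = 1.500 × (3.605/0.45)².
n₁ = 1.500 × 64.18 = 96.3.
Round up: n₁ = 97, giving n₂ = 2 × 97 = 194.

n₁ = 97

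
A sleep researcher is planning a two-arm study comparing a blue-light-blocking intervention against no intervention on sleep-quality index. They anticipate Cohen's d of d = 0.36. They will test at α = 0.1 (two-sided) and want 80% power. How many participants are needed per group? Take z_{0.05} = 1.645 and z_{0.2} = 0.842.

n = 96 per group

For two independent groups with equal n: n = 2·((z_{α/2} + z_β) / d)².
z_{α/2} + z_β = 1.645 + 0.842 = 2.487.
n = 2 × (2.487 / 0.36)² = 2 × 6.908² = 2 × 47.73 = 95.5.
Round up to the next whole participant.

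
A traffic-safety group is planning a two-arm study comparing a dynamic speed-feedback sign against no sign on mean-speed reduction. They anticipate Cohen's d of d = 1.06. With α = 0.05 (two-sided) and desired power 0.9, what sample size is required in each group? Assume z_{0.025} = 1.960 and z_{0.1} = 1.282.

For two independent groups with equal n: n = 2·((z_{α/2} + z_β) / d)².
z_{α/2} + z_β = 1.960 + 1.282 = 3.242.
n = 2 × (3.242 / 1.06)² = 2 × 3.058² = 2 × 9.35 = 18.7.
Round up to the next whole participant.

n = 19 per group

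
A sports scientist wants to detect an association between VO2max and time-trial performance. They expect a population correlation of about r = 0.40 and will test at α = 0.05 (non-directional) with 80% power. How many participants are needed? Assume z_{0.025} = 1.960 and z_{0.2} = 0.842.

Fisher's z: C = ½·ln((1+r)/(1−r)) = ½·ln(2.3333) = 0.4236.
n = ((z_{α/2} + z_β)/C)² + 3.
(1.960 + 0.842) / 0.4236 = 2.802 / 0.4236 = 6.615.
n = 6.615² + 3 = 43.75 + 3 = 46.8.
Round up.

n = 47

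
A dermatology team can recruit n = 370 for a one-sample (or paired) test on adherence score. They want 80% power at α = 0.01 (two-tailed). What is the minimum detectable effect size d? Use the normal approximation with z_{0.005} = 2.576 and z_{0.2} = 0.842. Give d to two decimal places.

d_min ≈ 0.18

For a single sample (or paired design) of n = 370: d_min = (z_{α/2} + z_β)/√n.
z-sum = 2.576 + 0.842 = 3.418.
d_min = 3.418 / √370 = 3.418 / 19.235 = 0.178.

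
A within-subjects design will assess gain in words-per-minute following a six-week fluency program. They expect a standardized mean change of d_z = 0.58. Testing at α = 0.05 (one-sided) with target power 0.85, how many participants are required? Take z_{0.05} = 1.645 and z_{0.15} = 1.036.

n = 22 pairs

For a paired (one-sample on differences) test: n = ((z_{α} + z_β) / d)².
z_{α} + z_β = 1.645 + 1.036 = 2.681.
n = (2.681 / 0.58)² = 4.622² = 21.37.
Round up.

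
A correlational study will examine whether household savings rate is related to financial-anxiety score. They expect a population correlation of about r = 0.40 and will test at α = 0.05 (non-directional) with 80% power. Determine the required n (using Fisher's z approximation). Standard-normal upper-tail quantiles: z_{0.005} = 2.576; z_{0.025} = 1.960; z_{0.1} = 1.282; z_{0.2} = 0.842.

Fisher's z: C = ½·ln((1+r)/(1−r)) = ½·ln(2.3333) = 0.4236.
n = ((z_{α/2} + z_β)/C)² + 3.
(1.960 + 0.842) / 0.4236 = 2.802 / 0.4236 = 6.615.
n = 6.615² + 3 = 43.75 + 3 = 46.8.
Round up.

n = 47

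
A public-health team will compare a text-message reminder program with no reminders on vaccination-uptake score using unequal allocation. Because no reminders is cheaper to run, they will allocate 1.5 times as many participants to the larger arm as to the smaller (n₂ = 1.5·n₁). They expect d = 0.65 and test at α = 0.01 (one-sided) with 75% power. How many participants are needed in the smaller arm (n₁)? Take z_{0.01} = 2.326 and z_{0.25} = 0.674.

n₁ = 36

With allocation ratio k = n₂/n₁ = 1.5, Var(x̄₁−x̄₂) = σ²(1/n₁ + 1/(k·n₁)) = σ²·(k+1)/(k·n₁).
So n₁ = (1 + 1/k)·((z_{α} + z_β)/d)² = 1.667 × (3.000/0.65)².
n₁ = 1.667 × 21.30 = 35.5.
Round up: n₁ = 36, giving n₂ = 1.5 × 36 = 54.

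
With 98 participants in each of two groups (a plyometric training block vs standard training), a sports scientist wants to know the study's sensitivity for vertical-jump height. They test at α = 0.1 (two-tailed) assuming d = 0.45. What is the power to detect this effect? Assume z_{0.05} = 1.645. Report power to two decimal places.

power ≈ 0.93

For two equal groups, power = Φ(d·√(n/2) − z_{α/2}).
d·√(n/2) = 0.45 × √(98/2) = 0.45 × 7.000 = 3.150.
z_β = 3.150 − 1.645 = 1.505.
Power = Φ(1.505) = 0.934.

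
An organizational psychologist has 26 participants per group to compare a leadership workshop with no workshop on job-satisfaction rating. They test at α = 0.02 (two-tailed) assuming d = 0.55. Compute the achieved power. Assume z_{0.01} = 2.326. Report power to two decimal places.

For two equal groups, power = Φ(d·√(n/2) − z_{α/2}).
d·√(n/2) = 0.55 × √(26/2) = 0.55 × 3.606 = 1.983.
z_β = 1.983 − 2.326 = -0.343.
Power = Φ(-0.343) = 0.366.

power ≈ 0.37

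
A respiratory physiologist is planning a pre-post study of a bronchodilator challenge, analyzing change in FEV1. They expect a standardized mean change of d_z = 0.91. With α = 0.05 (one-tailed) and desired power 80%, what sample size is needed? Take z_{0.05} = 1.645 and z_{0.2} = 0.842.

For a paired (one-sample on differences) test: n = ((z_{α} + z_β) / d)².
z_{α} + z_β = 1.645 + 0.842 = 2.487.
n = (2.487 / 0.91)² = 2.733² = 7.47.
Round up.

n = 8 pairs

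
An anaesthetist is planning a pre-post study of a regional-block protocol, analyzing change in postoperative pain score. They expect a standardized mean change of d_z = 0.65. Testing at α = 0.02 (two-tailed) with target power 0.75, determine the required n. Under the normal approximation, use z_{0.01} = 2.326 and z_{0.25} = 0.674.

n = 22 pairs

For a paired (one-sample on differences) test: n = ((z_{α/2} + z_β) / d)².
z_{α/2} + z_β = 2.326 + 0.674 = 3.000.
n = (3.000 / 0.65)² = 4.615² = 21.30.
Round up.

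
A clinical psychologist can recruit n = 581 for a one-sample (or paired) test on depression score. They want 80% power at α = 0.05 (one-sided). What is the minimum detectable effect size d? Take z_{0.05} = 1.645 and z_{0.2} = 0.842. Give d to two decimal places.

For a single sample (or paired design) of n = 581: d_min = (z_{α} + z_β)/√n.
z-sum = 1.645 + 0.842 = 2.487.
d_min = 2.487 / √581 = 2.487 / 24.104 = 0.103.

d_min ≈ 0.10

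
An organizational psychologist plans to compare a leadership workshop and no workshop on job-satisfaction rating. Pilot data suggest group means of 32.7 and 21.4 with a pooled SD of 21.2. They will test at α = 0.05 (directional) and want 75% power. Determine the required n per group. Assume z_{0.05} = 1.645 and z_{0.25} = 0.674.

n = 38 per group

Cohen's d = |M₁ − M₂| / SD_pooled = |32.7 − 21.4| / 21.2 = 11.3 / 21.2 = 0.533.
For two independent groups with equal n: n = 2·((z_{α} + z_β) / d)².
z_{α} + z_β = 1.645 + 0.674 = 2.319.
n = 2 × (2.319 / 0.533)² = 2 × 4.351² = 2 × 18.93 = 37.9.
Round up to the next whole participant.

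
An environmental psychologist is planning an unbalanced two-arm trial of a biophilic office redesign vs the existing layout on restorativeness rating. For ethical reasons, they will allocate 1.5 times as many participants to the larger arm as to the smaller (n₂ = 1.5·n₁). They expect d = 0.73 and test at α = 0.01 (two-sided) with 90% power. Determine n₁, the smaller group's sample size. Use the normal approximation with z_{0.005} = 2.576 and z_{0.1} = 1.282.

n₁ = 47

With allocation ratio k = n₂/n₁ = 1.5, Var(x̄₁−x̄₂) = σ²(1/n₁ + 1/(k·n₁)) = σ²·(k+1)/(k·n₁).
So n₁ = (1 + 1/k)·((z_{α/2} + z_β)/d)² = 1.667 × (3.858/0.73)².
n₁ = 1.667 × 27.93 = 46.6.
Round up: n₁ = 47, giving n₂ = ⌈1.5 × 47⌉ = ⌈70.5⌉ = 71.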